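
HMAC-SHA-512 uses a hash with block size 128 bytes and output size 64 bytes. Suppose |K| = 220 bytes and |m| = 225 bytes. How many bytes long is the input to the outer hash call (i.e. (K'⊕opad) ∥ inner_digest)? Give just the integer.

192

Key is 220 > 128 bytes, so it is hashed to 64 bytes then zero-padded to 128: |K'| = 128.
Outer input = (K'⊕opad) ∥ H(inner) → 128 + 64 = 192 bytes.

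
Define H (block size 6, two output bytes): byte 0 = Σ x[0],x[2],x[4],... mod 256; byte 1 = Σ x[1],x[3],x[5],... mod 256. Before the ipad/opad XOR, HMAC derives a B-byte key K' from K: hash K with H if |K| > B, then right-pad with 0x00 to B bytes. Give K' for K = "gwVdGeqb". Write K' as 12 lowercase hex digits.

75a200000000

|K| = 8 > B = 6, so first hash the key.
H(K): even-index sum = 373 mod 256 = 117; odd-index sum = 418 mod 256 = 162 → 75 a2.
Zero-pad H(K) = 75 a2 to 6 bytes: K' = 75 a2 00 00 00 00.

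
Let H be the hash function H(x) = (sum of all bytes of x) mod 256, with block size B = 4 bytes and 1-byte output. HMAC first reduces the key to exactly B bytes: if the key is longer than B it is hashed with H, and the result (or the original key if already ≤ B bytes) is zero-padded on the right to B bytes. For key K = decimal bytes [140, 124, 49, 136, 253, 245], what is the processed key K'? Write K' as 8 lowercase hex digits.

b3000000

|K| = 6 > B = 4, so first hash the key.
H(K): sum = 140+124+49+136+253+245 = 947; mod 256 = 179 → b3.
Zero-pad H(K) = b3 to 4 bytes: K' = b3 00 00 00.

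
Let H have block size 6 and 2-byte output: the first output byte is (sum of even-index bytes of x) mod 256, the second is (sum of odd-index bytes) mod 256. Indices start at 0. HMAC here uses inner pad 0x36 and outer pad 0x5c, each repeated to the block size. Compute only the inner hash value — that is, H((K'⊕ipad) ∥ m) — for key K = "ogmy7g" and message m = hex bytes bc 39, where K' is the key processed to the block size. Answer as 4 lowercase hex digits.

Key "ogmy7g" = 6f 67 6d 79 37 67 is exactly B = 6 bytes: K' = 6f 67 6d 79 37 67.
K' ⊕ ipad = 59 51 5b 4f 01 51.
Inner input = 59 51 5b 4f 01 51 ∥ bc 39.
Inner hash: even-index sum = 369 mod 256 = 113; odd-index sum = 298 mod 256 = 42 → 71 2a.

712a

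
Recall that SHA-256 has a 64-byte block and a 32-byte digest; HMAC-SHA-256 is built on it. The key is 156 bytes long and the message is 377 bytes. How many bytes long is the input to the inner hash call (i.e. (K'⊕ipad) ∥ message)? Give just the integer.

Key is 156 > 64 bytes, so it is hashed to 32 bytes then zero-padded to 64: |K'| = 64.
Inner input = (K'⊕ipad) ∥ m → 64 + 377 = 441 bytes.

441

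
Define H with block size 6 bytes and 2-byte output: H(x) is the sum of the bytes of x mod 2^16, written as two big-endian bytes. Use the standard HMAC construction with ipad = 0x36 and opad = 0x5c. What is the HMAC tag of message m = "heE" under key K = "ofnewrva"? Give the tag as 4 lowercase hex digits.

0282

Key "ofnewrva" = 6f 66 6e 65 77 72 76 61 is 8 bytes > B = 6, so hash it first: H(key) = 03 68, then zero-pad to 6 bytes: K' = 03 68 00 00 00 00.
K' ⊕ ipad = 35 5e 36 36 36 36.  K' ⊕ opad = 5f 34 5c 5c 5c 5c.
Inner input = (K'⊕ipad) ∥ m = 35 5e 36 36 36 36 ∥ 68 65 45.
Inner hash: sum = 53+94+54+54+54+54+104+101+69 = 637 → 02 7d.
Outer input = (K'⊕opad) ∥ inner = 5f 34 5c 5c 5c 5c ∥ 02 7d.
Outer hash (tag): sum = 95+52+92+92+92+92+2+125 = 642 → 02 82.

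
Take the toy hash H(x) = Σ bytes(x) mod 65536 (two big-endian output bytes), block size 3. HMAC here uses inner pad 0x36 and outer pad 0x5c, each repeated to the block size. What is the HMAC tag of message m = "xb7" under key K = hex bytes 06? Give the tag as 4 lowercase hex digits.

Key hex bytes 06 is 1 byte ≤ B = 3; zero-pad to 3 bytes: K' = 06 00 00.
K' ⊕ ipad = 30 36 36.  K' ⊕ opad = 5a 5c 5c.
Inner input = (K'⊕ipad) ∥ m = 30 36 36 ∥ 78 62 37.
Inner hash: sum = 48+54+54+120+98+55 = 429 → 01 ad.
Outer input = (K'⊕opad) ∥ inner = 5a 5c 5c ∥ 01 ad.
Outer hash (tag): sum = 90+92+92+1+173 = 448 → 01 c0.

01c0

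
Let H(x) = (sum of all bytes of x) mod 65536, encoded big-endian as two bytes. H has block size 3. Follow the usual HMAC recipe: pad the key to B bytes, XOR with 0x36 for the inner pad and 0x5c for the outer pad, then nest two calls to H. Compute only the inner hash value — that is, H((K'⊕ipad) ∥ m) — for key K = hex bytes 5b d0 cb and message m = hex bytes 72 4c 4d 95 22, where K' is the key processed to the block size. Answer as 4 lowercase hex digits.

0412

Key hex bytes 5b d0 cb is exactly B = 3 bytes: K' = 5b d0 cb.
K' ⊕ ipad = 6d e6 fd.
Inner input = 6d e6 fd ∥ 72 4c 4d 95 22.
Inner hash: sum = 109+230+253+114+76+77+149+34 = 1042 → 04 12.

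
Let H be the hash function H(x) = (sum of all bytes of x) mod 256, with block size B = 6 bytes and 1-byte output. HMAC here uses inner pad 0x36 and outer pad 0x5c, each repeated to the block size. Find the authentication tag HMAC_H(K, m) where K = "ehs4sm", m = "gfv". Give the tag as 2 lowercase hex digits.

Key "ehs4sm" = 65 68 73 34 73 6d is exactly B = 6 bytes: K' = 65 68 73 34 73 6d.
K' ⊕ ipad = 53 5e 45 02 45 5b.  K' ⊕ opad = 39 34 2f 68 2f 31.
Inner input = (K'⊕ipad) ∥ m = 53 5e 45 02 45 5b ∥ 67 66 76.
Inner hash: sum = 83+94+69+2+69+91+103+102+118 = 731; mod 256 = 219 → db.
Outer input = (K'⊕opad) ∥ inner = 39 34 2f 68 2f 31 ∥ db.
Outer hash (tag): sum = 57+52+47+104+47+49+219 = 575; mod 256 = 63 → 3f.

3f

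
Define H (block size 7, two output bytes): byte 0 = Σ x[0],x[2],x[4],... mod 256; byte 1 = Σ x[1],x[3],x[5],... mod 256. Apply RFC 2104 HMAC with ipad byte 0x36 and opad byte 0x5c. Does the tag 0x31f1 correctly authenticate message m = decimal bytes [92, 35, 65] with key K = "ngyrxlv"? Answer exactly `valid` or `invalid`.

Key "ngyrxlv" = 6e 67 79 72 78 6c 76 is exactly B = 7 bytes: K' = 6e 67 79 72 78 6c 76.
K' ⊕ ipad = 58 51 4f 44 4e 5a 40; K' ⊕ opad = 32 3b 25 2e 24 30 2a.
Inner hash: even-index sum = 344 mod 256 = 88; odd-index sum = 396 mod 256 = 140 → 58 8c.
Outer hash (recomputed tag): even-index sum = 305 mod 256 = 49; odd-index sum = 241 mod 256 = 241 → 31 f1.
Recomputed tag = 31f1; claimed = 31f1 → match.

valid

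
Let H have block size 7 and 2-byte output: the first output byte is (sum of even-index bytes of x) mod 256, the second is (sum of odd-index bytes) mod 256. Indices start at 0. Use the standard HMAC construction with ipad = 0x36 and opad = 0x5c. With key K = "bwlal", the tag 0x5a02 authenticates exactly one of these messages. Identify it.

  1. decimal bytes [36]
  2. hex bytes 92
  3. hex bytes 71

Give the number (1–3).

2

Key "bwlal" = 62 77 6c 61 6c is 5 bytes ≤ B = 7; zero-pad to 7 bytes: K' = 62 77 6c 61 6c 00 00.
K' ⊕ ipad = 54 41 5a 57 5a 36 36; K' ⊕ opad = 3e 2b 30 3d 30 5c 5c.
m1: inner = H(54 41 5a 57 5a 36 36 24) = 3e f2; tag = H(3e 2b 30 3d 30 5c 5c 3e f2) = ec02
m2: inner = H(54 41 5a 57 5a 36 36 92) = 3e 60; tag = H(3e 2b 30 3d 30 5c 5c 3e 60) = 5a02 ← matches
m3: inner = H(54 41 5a 57 5a 36 36 71) = 3e 3f; tag = H(3e 2b 30 3d 30 5c 5c 3e 3f) = 3902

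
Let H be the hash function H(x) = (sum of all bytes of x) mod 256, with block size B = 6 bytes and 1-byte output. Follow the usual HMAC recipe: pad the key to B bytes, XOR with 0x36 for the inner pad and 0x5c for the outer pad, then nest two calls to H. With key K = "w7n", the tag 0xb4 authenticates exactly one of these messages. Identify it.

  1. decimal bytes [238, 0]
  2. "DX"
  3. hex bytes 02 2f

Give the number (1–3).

2

Key "w7n" = 77 37 6e is 3 bytes ≤ B = 6; zero-pad to 6 bytes: K' = 77 37 6e 00 00 00.
K' ⊕ ipad = 41 01 58 36 36 36; K' ⊕ opad = 2b 6b 32 5c 5c 5c.
m1: inner = H(41 01 58 36 36 36 ee 00) = 2a; tag = H(2b 6b 32 5c 5c 5c 2a) = 06
m2: inner = H(41 01 58 36 36 36 44 58) = d8; tag = H(2b 6b 32 5c 5c 5c d8) = b4 ← matches
m3: inner = H(41 01 58 36 36 36 02 2f) = 6d; tag = H(2b 6b 32 5c 5c 5c 6d) = 49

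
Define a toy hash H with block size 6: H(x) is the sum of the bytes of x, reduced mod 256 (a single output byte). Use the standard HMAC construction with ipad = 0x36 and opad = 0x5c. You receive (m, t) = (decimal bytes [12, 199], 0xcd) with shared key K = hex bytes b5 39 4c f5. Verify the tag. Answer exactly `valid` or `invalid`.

Key hex bytes b5 39 4c f5 is 4 bytes ≤ B = 6; zero-pad to 6 bytes: K' = b5 39 4c f5 00 00.
K' ⊕ ipad = 83 0f 7a c3 36 36; K' ⊕ opad = e9 65 10 a9 5c 5c.
Inner hash: sum = 131+15+122+195+54+54+12+199 = 782; mod 256 = 14 → 0e.
Outer hash (recomputed tag): sum = 233+101+16+169+92+92+14 = 717; mod 256 = 205 → cd.
Recomputed tag = cd; claimed = cd → match.

valid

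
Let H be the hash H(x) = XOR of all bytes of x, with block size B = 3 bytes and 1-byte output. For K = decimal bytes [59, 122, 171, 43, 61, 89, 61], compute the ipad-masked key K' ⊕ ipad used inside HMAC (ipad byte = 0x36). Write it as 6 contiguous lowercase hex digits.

ae3636

Key decimal bytes [59, 122, 171, 43, 61, 89, 61] = 3b 7a ab 2b 3d 59 3d is 7 bytes > B = 3, so hash it first: H(key) = 98, then zero-pad to 3 bytes: K' = 98 00 00.
XOR each byte with 0x36: 98⊕36=ae, 00⊕36=36, 00⊕36=36.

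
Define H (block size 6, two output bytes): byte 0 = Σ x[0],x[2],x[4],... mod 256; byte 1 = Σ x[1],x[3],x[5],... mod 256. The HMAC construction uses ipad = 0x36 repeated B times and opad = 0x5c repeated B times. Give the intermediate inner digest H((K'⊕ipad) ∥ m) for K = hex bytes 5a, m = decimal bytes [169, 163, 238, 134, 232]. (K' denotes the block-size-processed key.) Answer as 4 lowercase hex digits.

57cb

Key hex bytes 5a is 1 byte ≤ B = 6; zero-pad to 6 bytes: K' = 5a 00 00 00 00 00.
K' ⊕ ipad = 6c 36 36 36 36 36.
Inner input = 6c 36 36 36 36 36 ∥ a9 a3 ee 86 e8.
Inner hash: even-index sum = 855 mod 256 = 87; odd-index sum = 459 mod 256 = 203 → 57 cb.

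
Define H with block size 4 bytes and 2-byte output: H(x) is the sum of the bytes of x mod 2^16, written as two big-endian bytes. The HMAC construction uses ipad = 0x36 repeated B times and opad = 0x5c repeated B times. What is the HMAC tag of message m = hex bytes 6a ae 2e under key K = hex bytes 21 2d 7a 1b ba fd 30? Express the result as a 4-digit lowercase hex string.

Key hex bytes 21 2d 7a 1b ba fd 30 is 7 bytes > B = 4, so hash it first: H(key) = 02 ca, then zero-pad to 4 bytes: K' = 02 ca 00 00.
K' ⊕ ipad = 34 fc 36 36.  K' ⊕ opad = 5e 96 5c 5c.
Inner input = (K'⊕ipad) ∥ m = 34 fc 36 36 ∥ 6a ae 2e.
Inner hash: sum = 52+252+54+54+106+174+46 = 738 → 02 e2.
Outer input = (K'⊕opad) ∥ inner = 5e 96 5c 5c ∥ 02 e2.
Outer hash (tag): sum = 94+150+92+92+2+226 = 656 → 02 90.

0290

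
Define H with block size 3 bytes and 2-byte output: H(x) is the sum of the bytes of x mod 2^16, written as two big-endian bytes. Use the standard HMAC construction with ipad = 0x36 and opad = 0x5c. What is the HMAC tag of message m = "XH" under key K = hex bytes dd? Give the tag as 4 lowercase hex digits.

0231

Key hex bytes dd is 1 byte ≤ B = 3; zero-pad to 3 bytes: K' = dd 00 00.
K' ⊕ ipad = eb 36 36.  K' ⊕ opad = 81 5c 5c.
Inner input = (K'⊕ipad) ∥ m = eb 36 36 ∥ 58 48.
Inner hash: sum = 235+54+54+88+72 = 503 → 01 f7.
Outer input = (K'⊕opad) ∥ inner = 81 5c 5c ∥ 01 f7.
Outer hash (tag): sum = 129+92+92+1+247 = 561 → 02 31.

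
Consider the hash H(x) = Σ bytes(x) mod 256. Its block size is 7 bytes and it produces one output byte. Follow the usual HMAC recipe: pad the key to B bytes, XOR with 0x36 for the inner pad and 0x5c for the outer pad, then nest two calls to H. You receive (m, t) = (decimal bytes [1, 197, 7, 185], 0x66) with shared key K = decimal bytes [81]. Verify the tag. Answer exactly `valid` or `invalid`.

Key decimal bytes [81] = 51 is 1 byte ≤ B = 7; zero-pad to 7 bytes: K' = 51 00 00 00 00 00 00.
K' ⊕ ipad = 67 36 36 36 36 36 36; K' ⊕ opad = 0d 5c 5c 5c 5c 5c 5c.
Inner hash: sum = 103+54+54+54+54+54+54+1+197+7+185 = 817; mod 256 = 49 → 31.
Outer hash (recomputed tag): sum = 13+92+92+92+92+92+92+49 = 614; mod 256 = 102 → 66.
Recomputed tag = 66; claimed = 66 → match.

valid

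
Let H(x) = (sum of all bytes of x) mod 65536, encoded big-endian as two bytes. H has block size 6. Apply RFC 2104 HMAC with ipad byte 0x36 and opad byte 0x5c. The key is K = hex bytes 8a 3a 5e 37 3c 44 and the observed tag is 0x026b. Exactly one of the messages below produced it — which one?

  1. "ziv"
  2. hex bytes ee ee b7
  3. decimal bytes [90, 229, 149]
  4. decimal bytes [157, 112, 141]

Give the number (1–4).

4

Key hex bytes 8a 3a 5e 37 3c 44 is exactly B = 6 bytes: K' = 8a 3a 5e 37 3c 44.
K' ⊕ ipad = bc 0c 68 01 0a 72; K' ⊕ opad = d6 66 02 6b 60 18.
m1: inner = H(bc 0c 68 01 0a 72 7a 69 76) = 03 06; tag = H(d6 66 02 6b 60 18 03 06) = 022a
m2: inner = H(bc 0c 68 01 0a 72 ee ee b7) = 04 40; tag = H(d6 66 02 6b 60 18 04 40) = 0265
m3: inner = H(bc 0c 68 01 0a 72 5a e5 95) = 03 81; tag = H(d6 66 02 6b 60 18 03 81) = 02a5
m4: inner = H(bc 0c 68 01 0a 72 9d 70 8d) = 03 47; tag = H(d6 66 02 6b 60 18 03 47) = 026b ← matches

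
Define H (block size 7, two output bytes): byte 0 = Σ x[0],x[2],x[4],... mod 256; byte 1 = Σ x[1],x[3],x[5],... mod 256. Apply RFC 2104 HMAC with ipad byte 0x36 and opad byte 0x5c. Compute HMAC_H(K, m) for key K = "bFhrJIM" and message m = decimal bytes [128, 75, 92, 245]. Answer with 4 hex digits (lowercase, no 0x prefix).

a846

Key "bFhrJIM" = 62 46 68 72 4a 49 4d is exactly B = 7 bytes: K' = 62 46 68 72 4a 49 4d.
K' ⊕ ipad = 54 70 5e 44 7c 7f 7b.  K' ⊕ opad = 3e 1a 34 2e 16 15 11.
Inner input = (K'⊕ipad) ∥ m = 54 70 5e 44 7c 7f 7b ∥ 80 4b 5c f5.
Inner hash: even-index sum = 745 mod 256 = 233; odd-index sum = 527 mod 256 = 15 → e9 0f.
Outer input = (K'⊕opad) ∥ inner = 3e 1a 34 2e 16 15 11 ∥ e9 0f.
Outer hash (tag): even-index sum = 168 mod 256 = 168; odd-index sum = 326 mod 256 = 70 → a8 46.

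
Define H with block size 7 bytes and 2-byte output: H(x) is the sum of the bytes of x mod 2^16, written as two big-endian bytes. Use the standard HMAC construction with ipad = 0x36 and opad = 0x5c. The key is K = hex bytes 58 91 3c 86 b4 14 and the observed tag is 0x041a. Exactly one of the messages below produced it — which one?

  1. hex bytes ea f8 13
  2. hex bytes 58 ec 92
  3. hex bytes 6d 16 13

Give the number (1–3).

Key hex bytes 58 91 3c 86 b4 14 is 6 bytes ≤ B = 7; zero-pad to 7 bytes: K' = 58 91 3c 86 b4 14 00.
K' ⊕ ipad = 6e a7 0a b0 82 22 36; K' ⊕ opad = 04 cd 60 da e8 48 5c.
m1: inner = H(6e a7 0a b0 82 22 36 ea f8 13) = 04 9e; tag = H(04 cd 60 da e8 48 5c 04 9e) = 0439
m2: inner = H(6e a7 0a b0 82 22 36 58 ec 92) = 04 7f; tag = H(04 cd 60 da e8 48 5c 04 7f) = 041a ← matches
m3: inner = H(6e a7 0a b0 82 22 36 6d 16 13) = 03 3f; tag = H(04 cd 60 da e8 48 5c 03 3f) = 03d9

2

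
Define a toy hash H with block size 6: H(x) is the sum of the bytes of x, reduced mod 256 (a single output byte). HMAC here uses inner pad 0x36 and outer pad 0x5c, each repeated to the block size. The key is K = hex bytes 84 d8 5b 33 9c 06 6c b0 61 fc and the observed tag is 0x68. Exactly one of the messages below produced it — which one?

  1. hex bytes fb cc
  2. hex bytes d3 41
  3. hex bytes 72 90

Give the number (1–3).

Key hex bytes 84 d8 5b 33 9c 06 6c b0 61 fc is 10 bytes > B = 6, so hash it first: H(key) = 05, then zero-pad to 6 bytes: K' = 05 00 00 00 00 00.
K' ⊕ ipad = 33 36 36 36 36 36; K' ⊕ opad = 59 5c 5c 5c 5c 5c.
m1: inner = H(33 36 36 36 36 36 fb cc) = 08; tag = H(59 5c 5c 5c 5c 5c 08) = 2d
m2: inner = H(33 36 36 36 36 36 d3 41) = 55; tag = H(59 5c 5c 5c 5c 5c 55) = 7a
m3: inner = H(33 36 36 36 36 36 72 90) = 43; tag = H(59 5c 5c 5c 5c 5c 43) = 68 ← matches

3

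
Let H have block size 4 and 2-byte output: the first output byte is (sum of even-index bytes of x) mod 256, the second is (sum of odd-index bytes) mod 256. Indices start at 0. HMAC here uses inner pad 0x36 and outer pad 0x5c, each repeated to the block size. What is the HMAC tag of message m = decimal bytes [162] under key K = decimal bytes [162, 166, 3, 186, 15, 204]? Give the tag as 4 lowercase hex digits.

Key decimal bytes [162, 166, 3, 186, 15, 204] = a2 a6 03 ba 0f cc is 6 bytes > B = 4, so hash it first: H(key) = b4 2c, then zero-pad to 4 bytes: K' = b4 2c 00 00.
K' ⊕ ipad = 82 1a 36 36.  K' ⊕ opad = e8 70 5c 5c.
Inner input = (K'⊕ipad) ∥ m = 82 1a 36 36 ∥ a2.
Inner hash: even-index sum = 346 mod 256 = 90; odd-index sum = 80 mod 256 = 80 → 5a 50.
Outer input = (K'⊕opad) ∥ inner = e8 70 5c 5c ∥ 5a 50.
Outer hash (tag): even-index sum = 414 mod 256 = 158; odd-index sum = 284 mod 256 = 28 → 9e 1c.

9e1c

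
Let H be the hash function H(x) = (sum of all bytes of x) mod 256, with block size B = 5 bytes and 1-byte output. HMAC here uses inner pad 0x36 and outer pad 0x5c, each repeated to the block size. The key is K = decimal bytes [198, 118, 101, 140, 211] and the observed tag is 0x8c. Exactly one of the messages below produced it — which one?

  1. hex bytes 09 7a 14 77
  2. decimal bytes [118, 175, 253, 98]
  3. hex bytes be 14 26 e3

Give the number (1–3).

1

Key decimal bytes [198, 118, 101, 140, 211] = c6 76 65 8c d3 is exactly B = 5 bytes: K' = c6 76 65 8c d3.
K' ⊕ ipad = f0 40 53 ba e5; K' ⊕ opad = 9a 2a 39 d0 8f.
m1: inner = H(f0 40 53 ba e5 09 7a 14 77) = 30; tag = H(9a 2a 39 d0 8f 30) = 8c ← matches
m2: inner = H(f0 40 53 ba e5 76 af fd 62) = a6; tag = H(9a 2a 39 d0 8f a6) = 02
m3: inner = H(f0 40 53 ba e5 be 14 26 e3) = fd; tag = H(9a 2a 39 d0 8f fd) = 59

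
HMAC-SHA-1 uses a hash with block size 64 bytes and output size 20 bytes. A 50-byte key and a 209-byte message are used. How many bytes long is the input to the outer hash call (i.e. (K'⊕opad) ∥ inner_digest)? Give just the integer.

Key is 50 ≤ 64 bytes, zero-padded: |K'| = 64.
Outer input = (K'⊕opad) ∥ H(inner) → 64 + 20 = 84 bytes.

84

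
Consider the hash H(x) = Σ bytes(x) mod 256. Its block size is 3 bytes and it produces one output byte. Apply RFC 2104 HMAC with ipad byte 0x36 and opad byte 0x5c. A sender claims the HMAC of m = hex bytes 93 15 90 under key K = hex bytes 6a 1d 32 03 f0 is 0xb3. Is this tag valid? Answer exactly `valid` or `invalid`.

invalid

Key hex bytes 6a 1d 32 03 f0 is 5 bytes > B = 3, so hash it first: H(key) = ac, then zero-pad to 3 bytes: K' = ac 00 00.
K' ⊕ ipad = 9a 36 36; K' ⊕ opad = f0 5c 5c.
Inner hash: sum = 154+54+54+147+21+144 = 574; mod 256 = 62 → 3e.
Outer hash (recomputed tag): sum = 240+92+92+62 = 486; mod 256 = 230 → e6.
Recomputed tag = e6; claimed = b3 → mismatch.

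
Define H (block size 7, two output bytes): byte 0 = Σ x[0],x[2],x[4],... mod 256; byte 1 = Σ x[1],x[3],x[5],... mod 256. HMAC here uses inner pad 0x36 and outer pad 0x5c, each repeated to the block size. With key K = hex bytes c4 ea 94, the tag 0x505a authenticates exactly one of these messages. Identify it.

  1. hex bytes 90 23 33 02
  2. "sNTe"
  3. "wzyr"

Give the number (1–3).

Key hex bytes c4 ea 94 is 3 bytes ≤ B = 7; zero-pad to 7 bytes: K' = c4 ea 94 00 00 00 00.
K' ⊕ ipad = f2 dc a2 36 36 36 36; K' ⊕ opad = 98 b6 c8 5c 5c 5c 5c.
m1: inner = H(f2 dc a2 36 36 36 36 90 23 33 02) = 25 0b; tag = H(98 b6 c8 5c 5c 5c 5c 25 0b) = 2393
m2: inner = H(f2 dc a2 36 36 36 36 73 4e 54 65) = b3 0f; tag = H(98 b6 c8 5c 5c 5c 5c b3 0f) = 2721
m3: inner = H(f2 dc a2 36 36 36 36 77 7a 79 72) = ec 38; tag = H(98 b6 c8 5c 5c 5c 5c ec 38) = 505a ← matches

3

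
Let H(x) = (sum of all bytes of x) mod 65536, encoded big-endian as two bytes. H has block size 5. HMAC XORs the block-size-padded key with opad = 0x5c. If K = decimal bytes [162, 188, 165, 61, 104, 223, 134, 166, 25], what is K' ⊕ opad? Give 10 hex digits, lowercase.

58905c5c5c

Key decimal bytes [162, 188, 165, 61, 104, 223, 134, 166, 25] = a2 bc a5 3d 68 df 86 a6 19 is 9 bytes > B = 5, so hash it first: H(key) = 04 cc, then zero-pad to 5 bytes: K' = 04 cc 00 00 00.
XOR each byte with 0x5c: 04⊕5c=58, cc⊕5c=90, 00⊕5c=5c, 00⊕5c=5c, 00⊕5c=5c.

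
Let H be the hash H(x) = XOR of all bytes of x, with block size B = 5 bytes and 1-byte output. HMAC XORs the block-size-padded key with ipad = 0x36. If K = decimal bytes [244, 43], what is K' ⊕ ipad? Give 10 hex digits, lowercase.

c21d363636

Key decimal bytes [244, 43] = f4 2b is 2 bytes ≤ B = 5; zero-pad to 5 bytes: K' = f4 2b 00 00 00.
XOR each byte with 0x36: f4⊕36=c2, 2b⊕36=1d, 00⊕36=36, 00⊕36=36, 00⊕36=36.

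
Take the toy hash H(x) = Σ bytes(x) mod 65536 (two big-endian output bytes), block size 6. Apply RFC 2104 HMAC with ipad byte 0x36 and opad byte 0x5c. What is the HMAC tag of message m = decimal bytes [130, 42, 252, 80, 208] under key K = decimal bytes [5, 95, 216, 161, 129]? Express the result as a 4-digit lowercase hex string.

03f1

Key decimal bytes [5, 95, 216, 161, 129] = 05 5f d8 a1 81 is 5 bytes ≤ B = 6; zero-pad to 6 bytes: K' = 05 5f d8 a1 81 00.
K' ⊕ ipad = 33 69 ee 97 b7 36.  K' ⊕ opad = 59 03 84 fd dd 5c.
Inner input = (K'⊕ipad) ∥ m = 33 69 ee 97 b7 36 ∥ 82 2a fc 50 d0.
Inner hash: sum = 51+105+238+151+183+54+130+42+252+80+208 = 1494 → 05 d6.
Outer input = (K'⊕opad) ∥ inner = 59 03 84 fd dd 5c ∥ 05 d6.
Outer hash (tag): sum = 89+3+132+253+221+92+5+214 = 1009 → 03 f1.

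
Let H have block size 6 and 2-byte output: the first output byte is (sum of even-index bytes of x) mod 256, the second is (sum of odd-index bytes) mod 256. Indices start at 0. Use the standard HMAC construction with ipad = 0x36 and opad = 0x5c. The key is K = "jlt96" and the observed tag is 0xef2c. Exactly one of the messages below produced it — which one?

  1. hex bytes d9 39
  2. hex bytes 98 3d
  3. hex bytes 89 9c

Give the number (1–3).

Key "jlt96" = 6a 6c 74 39 36 is 5 bytes ≤ B = 6; zero-pad to 6 bytes: K' = 6a 6c 74 39 36 00.
K' ⊕ ipad = 5c 5a 42 0f 00 36; K' ⊕ opad = 36 30 28 65 6a 5c.
m1: inner = H(5c 5a 42 0f 00 36 d9 39) = 77 d8; tag = H(36 30 28 65 6a 5c 77 d8) = 3fc9
m2: inner = H(5c 5a 42 0f 00 36 98 3d) = 36 dc; tag = H(36 30 28 65 6a 5c 36 dc) = fecd
m3: inner = H(5c 5a 42 0f 00 36 89 9c) = 27 3b; tag = H(36 30 28 65 6a 5c 27 3b) = ef2c ← matches

3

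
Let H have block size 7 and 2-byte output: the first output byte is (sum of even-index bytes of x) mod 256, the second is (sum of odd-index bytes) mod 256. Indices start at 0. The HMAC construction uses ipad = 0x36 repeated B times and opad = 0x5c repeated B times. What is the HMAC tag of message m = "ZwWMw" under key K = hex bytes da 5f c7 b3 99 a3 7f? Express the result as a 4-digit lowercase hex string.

Key hex bytes da 5f c7 b3 99 a3 7f is exactly B = 7 bytes: K' = da 5f c7 b3 99 a3 7f.
K' ⊕ ipad = ec 69 f1 85 af 95 49.  K' ⊕ opad = 86 03 9b ef c5 ff 23.
Inner input = (K'⊕ipad) ∥ m = ec 69 f1 85 af 95 49 ∥ 5a 77 57 4d 77.
Inner hash: even-index sum = 921 mod 256 = 153; odd-index sum = 683 mod 256 = 171 → 99 ab.
Outer input = (K'⊕opad) ∥ inner = 86 03 9b ef c5 ff 23 ∥ 99 ab.
Outer hash (tag): even-index sum = 692 mod 256 = 180; odd-index sum = 650 mod 256 = 138 → b4 8a.

b48a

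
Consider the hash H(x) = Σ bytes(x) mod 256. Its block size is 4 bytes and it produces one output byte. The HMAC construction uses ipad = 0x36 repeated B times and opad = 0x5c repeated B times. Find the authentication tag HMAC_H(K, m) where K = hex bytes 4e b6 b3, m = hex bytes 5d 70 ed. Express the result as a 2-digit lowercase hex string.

b4

Key hex bytes 4e b6 b3 is 3 bytes ≤ B = 4; zero-pad to 4 bytes: K' = 4e b6 b3 00.
K' ⊕ ipad = 78 80 85 36.  K' ⊕ opad = 12 ea ef 5c.
Inner input = (K'⊕ipad) ∥ m = 78 80 85 36 ∥ 5d 70 ed.
Inner hash: sum = 120+128+133+54+93+112+237 = 877; mod 256 = 109 → 6d.
Outer input = (K'⊕opad) ∥ inner = 12 ea ef 5c ∥ 6d.
Outer hash (tag): sum = 18+234+239+92+109 = 692; mod 256 = 180 → b4.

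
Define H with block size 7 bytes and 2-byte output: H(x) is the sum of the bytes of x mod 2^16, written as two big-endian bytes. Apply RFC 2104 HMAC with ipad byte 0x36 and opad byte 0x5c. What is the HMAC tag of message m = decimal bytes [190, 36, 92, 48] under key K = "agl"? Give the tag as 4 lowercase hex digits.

0263

Key "agl" = 61 67 6c is 3 bytes ≤ B = 7; zero-pad to 7 bytes: K' = 61 67 6c 00 00 00 00.
K' ⊕ ipad = 57 51 5a 36 36 36 36.  K' ⊕ opad = 3d 3b 30 5c 5c 5c 5c.
Inner input = (K'⊕ipad) ∥ m = 57 51 5a 36 36 36 36 ∥ be 24 5c 30.
Inner hash: sum = 87+81+90+54+54+54+54+190+36+92+48 = 840 → 03 48.
Outer input = (K'⊕opad) ∥ inner = 3d 3b 30 5c 5c 5c 5c ∥ 03 48.
Outer hash (tag): sum = 61+59+48+92+92+92+92+3+72 = 611 → 02 63.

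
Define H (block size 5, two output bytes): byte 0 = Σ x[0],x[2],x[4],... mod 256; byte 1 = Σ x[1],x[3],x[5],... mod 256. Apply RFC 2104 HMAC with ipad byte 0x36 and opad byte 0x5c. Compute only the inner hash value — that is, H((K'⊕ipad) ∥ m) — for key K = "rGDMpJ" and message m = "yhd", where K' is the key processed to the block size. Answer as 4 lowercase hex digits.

Key "rGDMpJ" = 72 47 44 4d 70 4a is 6 bytes > B = 5, so hash it first: H(key) = 26 de, then zero-pad to 5 bytes: K' = 26 de 00 00 00.
K' ⊕ ipad = 10 e8 36 36 36.
Inner input = 10 e8 36 36 36 ∥ 79 68 64.
Inner hash: even-index sum = 228 mod 256 = 228; odd-index sum = 507 mod 256 = 251 → e4 fb.

e4fb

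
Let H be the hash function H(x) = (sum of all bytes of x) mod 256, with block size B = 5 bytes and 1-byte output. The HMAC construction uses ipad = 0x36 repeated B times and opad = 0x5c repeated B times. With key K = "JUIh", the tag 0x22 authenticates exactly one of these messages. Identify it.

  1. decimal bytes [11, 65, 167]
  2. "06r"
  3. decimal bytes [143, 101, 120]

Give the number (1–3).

Key "JUIh" = 4a 55 49 68 is 4 bytes ≤ B = 5; zero-pad to 5 bytes: K' = 4a 55 49 68 00.
K' ⊕ ipad = 7c 63 7f 5e 36; K' ⊕ opad = 16 09 15 34 5c.
m1: inner = H(7c 63 7f 5e 36 0b 41 a7) = e5; tag = H(16 09 15 34 5c e5) = a9
m2: inner = H(7c 63 7f 5e 36 30 36 72) = ca; tag = H(16 09 15 34 5c ca) = 8e
m3: inner = H(7c 63 7f 5e 36 8f 65 78) = 5e; tag = H(16 09 15 34 5c 5e) = 22 ← matches

3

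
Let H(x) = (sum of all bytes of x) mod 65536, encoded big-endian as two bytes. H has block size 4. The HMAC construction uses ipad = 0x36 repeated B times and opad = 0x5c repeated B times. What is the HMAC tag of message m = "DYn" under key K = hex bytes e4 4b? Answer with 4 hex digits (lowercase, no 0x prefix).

024f

Key hex bytes e4 4b is 2 bytes ≤ B = 4; zero-pad to 4 bytes: K' = e4 4b 00 00.
K' ⊕ ipad = d2 7d 36 36.  K' ⊕ opad = b8 17 5c 5c.
Inner input = (K'⊕ipad) ∥ m = d2 7d 36 36 ∥ 44 59 6e.
Inner hash: sum = 210+125+54+54+68+89+110 = 710 → 02 c6.
Outer input = (K'⊕opad) ∥ inner = b8 17 5c 5c ∥ 02 c6.
Outer hash (tag): sum = 184+23+92+92+2+198 = 591 → 02 4f.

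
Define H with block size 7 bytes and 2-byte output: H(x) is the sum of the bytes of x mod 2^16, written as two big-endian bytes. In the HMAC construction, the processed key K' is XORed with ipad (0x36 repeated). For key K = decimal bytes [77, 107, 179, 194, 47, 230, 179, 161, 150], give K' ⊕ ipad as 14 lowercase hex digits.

331a3636363636

Key decimal bytes [77, 107, 179, 194, 47, 230, 179, 161, 150] = 4d 6b b3 c2 2f e6 b3 a1 96 is 9 bytes > B = 7, so hash it first: H(key) = 05 2c, then zero-pad to 7 bytes: K' = 05 2c 00 00 00 00 00.
XOR each byte with 0x36: 05⊕36=33, 2c⊕36=1a, 00⊕36=36, 00⊕36=36, 00⊕36=36, 00⊕36=36, 00⊕36=36.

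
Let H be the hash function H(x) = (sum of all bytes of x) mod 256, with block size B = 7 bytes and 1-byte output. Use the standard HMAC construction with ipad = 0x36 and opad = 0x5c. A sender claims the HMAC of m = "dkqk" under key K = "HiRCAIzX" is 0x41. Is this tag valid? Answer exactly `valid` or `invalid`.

invalid

Key "HiRCAIzX" = 48 69 52 43 41 49 7a 58 is 8 bytes > B = 7, so hash it first: H(key) = a2, then zero-pad to 7 bytes: K' = a2 00 00 00 00 00 00.
K' ⊕ ipad = 94 36 36 36 36 36 36; K' ⊕ opad = fe 5c 5c 5c 5c 5c 5c.
Inner hash: sum = 148+54+54+54+54+54+54+100+107+113+107 = 899; mod 256 = 131 → 83.
Outer hash (recomputed tag): sum = 254+92+92+92+92+92+92+131 = 937; mod 256 = 169 → a9.
Recomputed tag = a9; claimed = 41 → mismatch.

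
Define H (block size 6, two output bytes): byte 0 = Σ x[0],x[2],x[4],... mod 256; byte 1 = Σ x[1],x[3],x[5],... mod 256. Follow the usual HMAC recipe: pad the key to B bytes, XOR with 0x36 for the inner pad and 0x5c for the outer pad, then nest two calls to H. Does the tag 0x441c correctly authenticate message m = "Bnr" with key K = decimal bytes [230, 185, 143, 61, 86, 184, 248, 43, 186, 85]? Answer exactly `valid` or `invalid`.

valid

Key decimal bytes [230, 185, 143, 61, 86, 184, 248, 43, 186, 85] = e6 b9 8f 3d 56 b8 f8 2b ba 55 is 10 bytes > B = 6, so hash it first: H(key) = 7d 2e, then zero-pad to 6 bytes: K' = 7d 2e 00 00 00 00.
K' ⊕ ipad = 4b 18 36 36 36 36; K' ⊕ opad = 21 72 5c 5c 5c 5c.
Inner hash: even-index sum = 363 mod 256 = 107; odd-index sum = 242 mod 256 = 242 → 6b f2.
Outer hash (recomputed tag): even-index sum = 324 mod 256 = 68; odd-index sum = 540 mod 256 = 28 → 44 1c.
Recomputed tag = 441c; claimed = 441c → match.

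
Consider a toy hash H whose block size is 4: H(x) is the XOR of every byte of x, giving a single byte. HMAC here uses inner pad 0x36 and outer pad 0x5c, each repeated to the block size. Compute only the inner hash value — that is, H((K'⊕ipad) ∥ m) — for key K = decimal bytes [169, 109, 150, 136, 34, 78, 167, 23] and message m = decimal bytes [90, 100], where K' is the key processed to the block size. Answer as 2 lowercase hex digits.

Key decimal bytes [169, 109, 150, 136, 34, 78, 167, 23] = a9 6d 96 88 22 4e a7 17 is 8 bytes > B = 4, so hash it first: H(key) = 06, then zero-pad to 4 bytes: K' = 06 00 00 00.
K' ⊕ ipad = 30 36 36 36.
Inner input = 30 36 36 36 ∥ 5a 64.
Inner hash: XOR 30⊕36⊕36⊕36⊕5a⊕64 = 38.

38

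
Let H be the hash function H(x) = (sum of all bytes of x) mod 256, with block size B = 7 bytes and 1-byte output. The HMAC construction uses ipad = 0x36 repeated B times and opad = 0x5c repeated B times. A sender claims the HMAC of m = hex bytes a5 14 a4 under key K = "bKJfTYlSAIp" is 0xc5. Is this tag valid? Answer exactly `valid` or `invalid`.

Key "bKJfTYlSAIp" = 62 4b 4a 66 54 59 6c 53 41 49 70 is 11 bytes > B = 7, so hash it first: H(key) = c3, then zero-pad to 7 bytes: K' = c3 00 00 00 00 00 00.
K' ⊕ ipad = f5 36 36 36 36 36 36; K' ⊕ opad = 9f 5c 5c 5c 5c 5c 5c.
Inner hash: sum = 245+54+54+54+54+54+54+165+20+164 = 918; mod 256 = 150 → 96.
Outer hash (recomputed tag): sum = 159+92+92+92+92+92+92+150 = 861; mod 256 = 93 → 5d.
Recomputed tag = 5d; claimed = c5 → mismatch.

invalid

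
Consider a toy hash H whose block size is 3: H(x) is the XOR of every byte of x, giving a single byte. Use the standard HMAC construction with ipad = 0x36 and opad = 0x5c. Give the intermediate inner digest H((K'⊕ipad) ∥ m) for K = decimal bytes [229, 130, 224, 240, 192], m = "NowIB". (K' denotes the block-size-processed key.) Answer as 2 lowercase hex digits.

Key decimal bytes [229, 130, 224, 240, 192] = e5 82 e0 f0 c0 is 5 bytes > B = 3, so hash it first: H(key) = b7, then zero-pad to 3 bytes: K' = b7 00 00.
K' ⊕ ipad = 81 36 36.
Inner input = 81 36 36 ∥ 4e 6f 77 49 42.
Inner hash: XOR 81⊕36⊕36⊕4e⊕6f⊕77⊕49⊕42 = dc.

dc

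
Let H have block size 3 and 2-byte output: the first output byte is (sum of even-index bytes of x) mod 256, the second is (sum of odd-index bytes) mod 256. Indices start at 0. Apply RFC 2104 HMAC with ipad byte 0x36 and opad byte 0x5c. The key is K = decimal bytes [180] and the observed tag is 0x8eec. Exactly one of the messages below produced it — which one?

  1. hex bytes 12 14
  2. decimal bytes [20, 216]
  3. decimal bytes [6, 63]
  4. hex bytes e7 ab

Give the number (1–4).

Key decimal bytes [180] = b4 is 1 byte ≤ B = 3; zero-pad to 3 bytes: K' = b4 00 00.
K' ⊕ ipad = 82 36 36; K' ⊕ opad = e8 5c 5c.
m1: inner = H(82 36 36 12 14) = cc 48; tag = H(e8 5c 5c cc 48) = 8c28
m2: inner = H(82 36 36 14 d8) = 90 4a; tag = H(e8 5c 5c 90 4a) = 8eec ← matches
m3: inner = H(82 36 36 06 3f) = f7 3c; tag = H(e8 5c 5c f7 3c) = 8053
m4: inner = H(82 36 36 e7 ab) = 63 1d; tag = H(e8 5c 5c 63 1d) = 61bf

2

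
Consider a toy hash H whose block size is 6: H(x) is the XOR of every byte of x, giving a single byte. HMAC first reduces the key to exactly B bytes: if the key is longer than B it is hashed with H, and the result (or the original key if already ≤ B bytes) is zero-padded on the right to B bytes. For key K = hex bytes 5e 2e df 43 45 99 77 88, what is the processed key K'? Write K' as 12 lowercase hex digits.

cf0000000000

|K| = 8 > B = 6, so first hash the key.
H(K): XOR 5e⊕2e⊕df⊕43⊕45⊕99⊕77⊕88 = cf.
Zero-pad H(K) = cf to 6 bytes: K' = cf 00 00 00 00 00.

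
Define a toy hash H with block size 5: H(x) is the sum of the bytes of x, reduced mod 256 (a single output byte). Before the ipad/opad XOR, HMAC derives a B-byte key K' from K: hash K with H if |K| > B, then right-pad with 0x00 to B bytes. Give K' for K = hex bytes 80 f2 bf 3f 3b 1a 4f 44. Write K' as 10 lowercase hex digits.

|K| = 8 > B = 5, so first hash the key.
H(K): sum = 128+242+191+63+59+26+79+68 = 856; mod 256 = 88 → 58.
Zero-pad H(K) = 58 to 5 bytes: K' = 58 00 00 00 00.

5800000000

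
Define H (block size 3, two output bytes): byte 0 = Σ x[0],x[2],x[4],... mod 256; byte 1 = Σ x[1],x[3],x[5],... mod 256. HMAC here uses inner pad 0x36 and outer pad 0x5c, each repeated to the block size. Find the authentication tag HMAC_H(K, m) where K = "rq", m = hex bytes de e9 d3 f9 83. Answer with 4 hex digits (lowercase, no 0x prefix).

Key "rq" = 72 71 is 2 bytes ≤ B = 3; zero-pad to 3 bytes: K' = 72 71 00.
K' ⊕ ipad = 44 47 36.  K' ⊕ opad = 2e 2d 5c.
Inner input = (K'⊕ipad) ∥ m = 44 47 36 ∥ de e9 d3 f9 83.
Inner hash: even-index sum = 604 mod 256 = 92; odd-index sum = 635 mod 256 = 123 → 5c 7b.
Outer input = (K'⊕opad) ∥ inner = 2e 2d 5c ∥ 5c 7b.
Outer hash (tag): even-index sum = 261 mod 256 = 5; odd-index sum = 137 mod 256 = 137 → 05 89.

0589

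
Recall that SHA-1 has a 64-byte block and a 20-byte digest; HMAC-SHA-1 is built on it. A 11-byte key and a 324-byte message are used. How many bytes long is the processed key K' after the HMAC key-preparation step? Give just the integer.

64

Key is 11 ≤ 64 bytes, zero-padded: |K'| = 64.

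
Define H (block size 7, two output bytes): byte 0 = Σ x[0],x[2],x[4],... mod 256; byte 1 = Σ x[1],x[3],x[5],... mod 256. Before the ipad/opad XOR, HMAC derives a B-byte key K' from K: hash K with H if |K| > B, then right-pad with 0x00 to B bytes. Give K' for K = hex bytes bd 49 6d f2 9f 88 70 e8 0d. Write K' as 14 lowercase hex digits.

|K| = 9 > B = 7, so first hash the key.
H(K): even-index sum = 582 mod 256 = 70; odd-index sum = 683 mod 256 = 171 → 46 ab.
Zero-pad H(K) = 46 ab to 7 bytes: K' = 46 ab 00 00 00 00 00.

46ab0000000000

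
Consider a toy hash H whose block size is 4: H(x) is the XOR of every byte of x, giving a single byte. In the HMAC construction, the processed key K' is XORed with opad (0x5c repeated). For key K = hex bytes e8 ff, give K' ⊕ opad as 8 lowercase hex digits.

b4a35c5c

Key hex bytes e8 ff is 2 bytes ≤ B = 4; zero-pad to 4 bytes: K' = e8 ff 00 00.
XOR each byte with 0x5c: e8⊕5c=b4, ff⊕5c=a3, 00⊕5c=5c, 00⊕5c=5c.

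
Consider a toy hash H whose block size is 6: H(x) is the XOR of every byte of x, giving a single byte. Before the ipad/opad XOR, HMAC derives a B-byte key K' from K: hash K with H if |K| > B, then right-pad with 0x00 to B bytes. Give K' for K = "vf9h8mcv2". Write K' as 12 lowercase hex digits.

|K| = 9 > B = 6, so first hash the key.
H(K): XOR 76⊕66⊕39⊕68⊕38⊕6d⊕63⊕76⊕32 = 33.
Zero-pad H(K) = 33 to 6 bytes: K' = 33 00 00 00 00 00.

330000000000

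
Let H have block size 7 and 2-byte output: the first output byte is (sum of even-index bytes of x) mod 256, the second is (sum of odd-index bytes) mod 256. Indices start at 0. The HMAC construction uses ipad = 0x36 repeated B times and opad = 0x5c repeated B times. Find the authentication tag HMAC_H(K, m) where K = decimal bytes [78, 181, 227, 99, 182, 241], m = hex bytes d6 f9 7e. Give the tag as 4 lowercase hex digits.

0ad1

Key decimal bytes [78, 181, 227, 99, 182, 241] = 4e b5 e3 63 b6 f1 is 6 bytes ≤ B = 7; zero-pad to 7 bytes: K' = 4e b5 e3 63 b6 f1 00.
K' ⊕ ipad = 78 83 d5 55 80 c7 36.  K' ⊕ opad = 12 e9 bf 3f ea ad 5c.
Inner input = (K'⊕ipad) ∥ m = 78 83 d5 55 80 c7 36 ∥ d6 f9 7e.
Inner hash: even-index sum = 764 mod 256 = 252; odd-index sum = 755 mod 256 = 243 → fc f3.
Outer input = (K'⊕opad) ∥ inner = 12 e9 bf 3f ea ad 5c ∥ fc f3.
Outer hash (tag): even-index sum = 778 mod 256 = 10; odd-index sum = 721 mod 256 = 209 → 0a d1.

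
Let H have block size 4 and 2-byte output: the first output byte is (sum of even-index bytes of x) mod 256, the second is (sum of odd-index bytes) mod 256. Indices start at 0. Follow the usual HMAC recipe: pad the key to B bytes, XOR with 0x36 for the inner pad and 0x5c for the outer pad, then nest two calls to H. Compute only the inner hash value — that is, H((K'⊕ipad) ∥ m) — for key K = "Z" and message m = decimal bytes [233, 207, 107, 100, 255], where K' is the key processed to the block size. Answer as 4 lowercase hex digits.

f59f

Key "Z" = 5a is 1 byte ≤ B = 4; zero-pad to 4 bytes: K' = 5a 00 00 00.
K' ⊕ ipad = 6c 36 36 36.
Inner input = 6c 36 36 36 ∥ e9 cf 6b 64 ff.
Inner hash: even-index sum = 757 mod 256 = 245; odd-index sum = 415 mod 256 = 159 → f5 9f.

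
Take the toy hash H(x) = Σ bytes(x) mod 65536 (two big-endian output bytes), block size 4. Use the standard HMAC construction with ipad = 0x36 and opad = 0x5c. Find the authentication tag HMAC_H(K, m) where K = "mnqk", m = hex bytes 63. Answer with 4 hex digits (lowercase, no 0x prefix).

0182

Key "mnqk" = 6d 6e 71 6b is exactly B = 4 bytes: K' = 6d 6e 71 6b.
K' ⊕ ipad = 5b 58 47 5d.  K' ⊕ opad = 31 32 2d 37.
Inner input = (K'⊕ipad) ∥ m = 5b 58 47 5d ∥ 63.
Inner hash: sum = 91+88+71+93+99 = 442 → 01 ba.
Outer input = (K'⊕opad) ∥ inner = 31 32 2d 37 ∥ 01 ba.
Outer hash (tag): sum = 49+50+45+55+1+186 = 386 → 01 82.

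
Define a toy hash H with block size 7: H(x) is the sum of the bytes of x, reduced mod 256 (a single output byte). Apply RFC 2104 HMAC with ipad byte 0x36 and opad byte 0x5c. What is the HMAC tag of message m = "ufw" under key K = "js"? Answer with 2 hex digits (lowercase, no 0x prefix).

32

Key "js" = 6a 73 is 2 bytes ≤ B = 7; zero-pad to 7 bytes: K' = 6a 73 00 00 00 00 00.
K' ⊕ ipad = 5c 45 36 36 36 36 36.  K' ⊕ opad = 36 2f 5c 5c 5c 5c 5c.
Inner input = (K'⊕ipad) ∥ m = 5c 45 36 36 36 36 36 ∥ 75 66 77.
Inner hash: sum = 92+69+54+54+54+54+54+117+102+119 = 769; mod 256 = 1 → 01.
Outer input = (K'⊕opad) ∥ inner = 36 2f 5c 5c 5c 5c 5c ∥ 01.
Outer hash (tag): sum = 54+47+92+92+92+92+92+1 = 562; mod 256 = 50 → 32.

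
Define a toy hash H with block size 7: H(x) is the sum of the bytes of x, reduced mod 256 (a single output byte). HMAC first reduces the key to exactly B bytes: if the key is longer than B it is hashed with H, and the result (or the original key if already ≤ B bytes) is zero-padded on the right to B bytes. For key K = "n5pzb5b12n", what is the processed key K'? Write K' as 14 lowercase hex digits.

57000000000000

|K| = 10 > B = 7, so first hash the key.
H(K): sum = 110+53+112+122+98+53+98+49+50+110 = 855; mod 256 = 87 → 57.
Zero-pad H(K) = 57 to 7 bytes: K' = 57 00 00 00 00 00 00.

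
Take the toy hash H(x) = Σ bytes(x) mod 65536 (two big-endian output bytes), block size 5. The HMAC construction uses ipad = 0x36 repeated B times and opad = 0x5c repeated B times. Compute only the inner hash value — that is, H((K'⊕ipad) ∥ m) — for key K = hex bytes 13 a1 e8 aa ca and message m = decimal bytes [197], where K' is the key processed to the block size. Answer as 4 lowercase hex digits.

03f7

Key hex bytes 13 a1 e8 aa ca is exactly B = 5 bytes: K' = 13 a1 e8 aa ca.
K' ⊕ ipad = 25 97 de 9c fc.
Inner input = 25 97 de 9c fc ∥ c5.
Inner hash: sum = 37+151+222+156+252+197 = 1015 → 03 f7.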